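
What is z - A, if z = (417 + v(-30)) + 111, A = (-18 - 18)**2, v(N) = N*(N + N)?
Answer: 1032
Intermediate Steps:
v(N) = 2*N**2 (v(N) = N*(2*N) = 2*N**2)
A = 1296 (A = (-36)**2 = 1296)
z = 2328 (z = (417 + 2*(-30)**2) + 111 = (417 + 2*900) + 111 = (417 + 1800) + 111 = 2217 + 111 = 2328)
z - A = 2328 - 1*1296 = 2328 - 1296 = 1032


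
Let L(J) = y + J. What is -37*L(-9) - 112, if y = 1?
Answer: 184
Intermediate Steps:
L(J) = 1 + J
-37*L(-9) - 112 = -37*(1 - 9) - 112 = -37*(-8) - 112 = 296 - 112 = 184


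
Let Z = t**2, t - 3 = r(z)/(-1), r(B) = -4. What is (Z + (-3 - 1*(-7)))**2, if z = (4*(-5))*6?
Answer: 2809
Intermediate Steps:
z = -120 (z = -20*6 = -120)
t = 7 (t = 3 - 4/(-1) = 3 - 4*(-1) = 3 + 4 = 7)
Z = 49 (Z = 7**2 = 49)
(Z + (-3 - 1*(-7)))**2 = (49 + (-3 - 1*(-7)))**2 = (49 + (-3 + 7))**2 = (49 + 4)**2 = 53**2 = 2809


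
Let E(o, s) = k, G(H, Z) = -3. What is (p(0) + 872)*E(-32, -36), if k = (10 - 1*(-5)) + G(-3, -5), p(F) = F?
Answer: 10464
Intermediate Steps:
k = 12 (k = (10 - 1*(-5)) - 3 = (10 + 5) - 3 = 15 - 3 = 12)
E(o, s) = 12
(p(0) + 872)*E(-32, -36) = (0 + 872)*12 = 872*12 = 10464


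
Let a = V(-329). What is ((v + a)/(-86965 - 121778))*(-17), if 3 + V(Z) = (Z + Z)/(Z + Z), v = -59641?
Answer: -19881/4093 ≈ -4.8573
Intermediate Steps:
V(Z) = -2 (V(Z) = -3 + (Z + Z)/(Z + Z) = -3 + (2*Z)/((2*Z)) = -3 + (2*Z)*(1/(2*Z)) = -3 + 1 = -2)
a = -2
((v + a)/(-86965 - 121778))*(-17) = ((-59641 - 2)/(-86965 - 121778))*(-17) = -59643/(-208743)*(-17) = -59643*(-1/208743)*(-17) = (19881/69581)*(-17) = -19881/4093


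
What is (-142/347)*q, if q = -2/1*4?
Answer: 1136/347 ≈ 3.2738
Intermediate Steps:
q = -8 (q = -2*1*4 = -2*4 = -8)
(-142/347)*q = -142/347*(-8) = 1136/347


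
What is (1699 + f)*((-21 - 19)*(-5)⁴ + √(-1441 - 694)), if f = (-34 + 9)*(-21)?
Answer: -55600000 + 2224*I*√2135 ≈ -5.56e+7 + 1.0276e+5*I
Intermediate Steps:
f = 525 (f = -25*(-21) = 525)
(1699 + f)*((-21 - 19)*(-5)⁴ + √(-1441 - 694)) = (1699 + 525)*((-21 - 19)*(-5)⁴ + √(-1441 - 694)) = 2224*(-40*625 + √(-2135)) = 2224*(-25000 + I*√2135) = -55600000 + 2224*I*√2135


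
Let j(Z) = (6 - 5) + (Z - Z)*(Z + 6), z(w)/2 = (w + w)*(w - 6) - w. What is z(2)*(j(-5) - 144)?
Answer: 5148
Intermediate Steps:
z(w) = -2*w + 4*w*(-6 + w) (z(w) = 2*((w + w)*(w - 6) - w) = 2*((2*w)*(-6 + w) - w) = 2*(2*w*(-6 + w) - w) = 2*(-w + 2*w*(-6 + w)) = -2*w + 4*w*(-6 + w))
j(Z) = 1 (j(Z) = 1 + 0*(6 + Z) = 1 + 0 = 1)
z(2)*(j(-5) - 144) = (2*2*(-13 + 2*2))*(1 - 144) = (2*2*(-13 + 4))*(-143) = (2*2*(-9))*(-143) = -36*(-143) = 5148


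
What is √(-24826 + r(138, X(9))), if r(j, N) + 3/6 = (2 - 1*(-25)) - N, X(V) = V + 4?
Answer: 5*I*√3970/2 ≈ 157.52*I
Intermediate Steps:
X(V) = 4 + V
r(j, N) = 53/2 - N (r(j, N) = -½ + ((2 - 1*(-25)) - N) = -½ + ((2 + 25) - N) = -½ + (27 - N) = 53/2 - N)
√(-24826 + r(138, X(9))) = √(-24826 + (53/2 - (4 + 9))) = √(-24826 + (53/2 - 1*13)) = √(-24826 + (53/2 - 13)) = √(-24826 + 27/2) = √(-49625/2) = 5*I*√3970/2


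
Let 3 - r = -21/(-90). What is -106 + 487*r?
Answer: 37241/30 ≈ 1241.4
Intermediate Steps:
r = 83/30 (r = 3 - (-21)/(-90) = 3 - (-21)*(-1)/90 = 3 - 1*7/30 = 3 - 7/30 = 83/30 ≈ 2.7667)
-106 + 487*r = -106 + 487*(83/30) = -106 + 40421/30 = 37241/30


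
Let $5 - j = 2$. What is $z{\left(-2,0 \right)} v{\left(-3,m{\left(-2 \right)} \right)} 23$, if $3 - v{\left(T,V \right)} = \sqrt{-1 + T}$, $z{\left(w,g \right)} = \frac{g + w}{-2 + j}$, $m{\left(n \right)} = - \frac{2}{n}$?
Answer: $-138 + 92 i \approx -138.0 + 92.0 i$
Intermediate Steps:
$j = 3$ ($j = 5 - 2 = 3$)
$z{\left(w,g \right)} = g + w$ ($z{\left(w,g \right)} = \frac{g + w}{-2 + 3} = \frac{g + w}{1} = \left(g + w\right) 1 = g + w$)
$v{\left(T,V \right)} = 3 - \sqrt{-1 + T}$
$z{\left(-2,0 \right)} v{\left(-3,m{\left(-2 \right)} \right)} 23 = \left(0 - 2\right) \left(3 - \sqrt{-1 - 3}\right) 23 = - 2 \left(3 - \sqrt{-4}\right) 23 = - 2 \left(3 - 2 i\right) 23 = \left(-6 + 4 i\right) 23 = -138 + 92 i$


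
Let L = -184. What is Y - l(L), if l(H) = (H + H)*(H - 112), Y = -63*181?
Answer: -120331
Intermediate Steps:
Y = -11403
l(H) = 2*H*(-112 + H) (l(H) = (2*H)*(-112 + H) = 2*H*(-112 + H))
Y - l(L) = -11403 - 2*(-184)*(-112 - 184) = -11403 - 2*(-184)*(-296) = -11403 - 1*108928 = -11403 - 108928 = -120331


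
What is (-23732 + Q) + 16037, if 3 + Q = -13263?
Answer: -20961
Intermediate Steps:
Q = -13266 (Q = -3 - 13263 = -13266)
(-23732 + Q) + 16037 = (-23732 - 13266) + 16037 = -36998 + 16037 = -20961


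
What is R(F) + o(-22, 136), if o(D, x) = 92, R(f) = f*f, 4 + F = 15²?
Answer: 48933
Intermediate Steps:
F = 221 (F = -4 + 15² = -4 + 225 = 221)
R(f) = f²
R(F) + o(-22, 136) = 221² + 92 = 48841 + 92 = 48933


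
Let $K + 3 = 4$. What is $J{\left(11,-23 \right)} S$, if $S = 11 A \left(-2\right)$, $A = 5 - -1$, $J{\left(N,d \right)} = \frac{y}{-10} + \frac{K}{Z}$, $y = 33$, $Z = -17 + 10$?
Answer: $\frac{15906}{35} \approx 454.46$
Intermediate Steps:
$K = 1$ ($K = -3 + 4 = 1$)
$Z = -7$
$J{\left(N,d \right)} = - \frac{241}{70}$ ($J{\left(N,d \right)} = \frac{33}{-10} + 1 \frac{1}{-7} = 33 \left(- \frac{1}{10}\right) + 1 \left(- \frac{1}{7}\right) = - \frac{33}{10} - \frac{1}{7} = - \frac{241}{70}$)
$A = 6$ ($A = 5 + 1 = 6$)
$S = -132$ ($S = 11 \cdot 6 \left(-2\right) = 66 \left(-2\right) = -132$)
$J{\left(11,-23 \right)} S = \left(- \frac{241}{70}\right) \left(-132\right) = \frac{15906}{35}$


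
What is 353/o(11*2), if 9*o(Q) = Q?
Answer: 3177/22 ≈ 144.41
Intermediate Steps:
o(Q) = Q/9
353/o(11*2) = 353/(((11*2)/9)) = 353/(((⅑)*22)) = 353/(22/9) = 353*(9/22) = 3177/22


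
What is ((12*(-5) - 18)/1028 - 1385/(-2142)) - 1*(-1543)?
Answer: 424863209/275247 ≈ 1543.6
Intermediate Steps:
((12*(-5) - 18)/1028 - 1385/(-2142)) - 1*(-1543) = ((-60 - 18)*(1/1028) - 1385*(-1/2142)) + 1543 = (-78*1/1028 + 1385/2142) + 1543 = (-39/514 + 1385/2142) + 1543 = 157088/275247 + 1543 = 424863209/275247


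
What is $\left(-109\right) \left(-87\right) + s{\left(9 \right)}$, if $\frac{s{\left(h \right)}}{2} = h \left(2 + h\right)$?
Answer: $9681$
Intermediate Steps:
$s{\left(h \right)} = 2 h \left(2 + h\right)$
$\left(-109\right) \left(-87\right) + s{\left(9 \right)} = \left(-109\right) \left(-87\right) + 2 \cdot 9 \left(2 + 9\right) = 9483 + 2 \cdot 9 \cdot 11 = 9483 + 198 = 9681$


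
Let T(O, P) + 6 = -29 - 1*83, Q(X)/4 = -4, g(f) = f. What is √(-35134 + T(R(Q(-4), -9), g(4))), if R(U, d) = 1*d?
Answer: 2*I*√8813 ≈ 187.76*I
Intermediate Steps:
Q(X) = -16 (Q(X) = 4*(-4) = -16)
R(U, d) = d
T(O, P) = -118 (T(O, P) = -6 + (-29 - 1*83) = -6 + (-29 - 83) = -6 - 112 = -118)
√(-35134 + T(R(Q(-4), -9), g(4))) = √(-35134 - 118) = √(-35252) = 2*I*√8813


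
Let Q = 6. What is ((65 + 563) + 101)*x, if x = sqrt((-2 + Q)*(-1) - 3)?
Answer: 729*I*sqrt(7) ≈ 1928.8*I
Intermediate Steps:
x = I*sqrt(7) (x = sqrt((-2 + 6)*(-1) - 3) = sqrt(4*(-1) - 3) = sqrt(-4 - 3) = sqrt(-7) = I*sqrt(7) ≈ 2.6458*I)
((65 + 563) + 101)*x = ((65 + 563) + 101)*(I*sqrt(7)) = (628 + 101)*(I*sqrt(7)) = 729*(I*sqrt(7)) = 729*I*sqrt(7)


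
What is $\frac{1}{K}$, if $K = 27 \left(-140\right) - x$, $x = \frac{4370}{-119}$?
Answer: $- \frac{119}{445450} \approx -0.00026715$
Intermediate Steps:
$x = - \frac{4370}{119}$ ($x = 4370 \left(- \frac{1}{119}\right) = - \frac{4370}{119} \approx -36.723$)
$K = - \frac{445450}{119}$ ($K = 27 \left(-140\right) - - \frac{4370}{119} = -3780 + \frac{4370}{119} = - \frac{445450}{119} \approx -3743.3$)
$\frac{1}{K} = \frac{1}{- \frac{445450}{119}} = - \frac{119}{445450}$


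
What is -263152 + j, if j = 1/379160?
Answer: -99776712319/379160 ≈ -2.6315e+5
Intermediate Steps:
j = 1/379160 ≈ 2.6374e-6
-263152 + j = -263152 + 1/379160 = -99776712319/379160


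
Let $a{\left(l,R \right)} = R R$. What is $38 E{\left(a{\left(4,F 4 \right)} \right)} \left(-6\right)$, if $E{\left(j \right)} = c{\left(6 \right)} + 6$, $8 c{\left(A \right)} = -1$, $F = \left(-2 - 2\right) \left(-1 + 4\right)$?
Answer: $- \frac{2679}{2} \approx -1339.5$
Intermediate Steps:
$F = -12$ ($F = \left(-4\right) 3 = -12$)
$c{\left(A \right)} = - \frac{1}{8}$ ($c{\left(A \right)} = \frac{1}{8} \left(-1\right) = - \frac{1}{8}$)
$a{\left(l,R \right)} = R^{2}$
$E{\left(j \right)} = \frac{47}{8}$ ($E{\left(j \right)} = - \frac{1}{8} + 6 = \frac{47}{8}$)
$38 E{\left(a{\left(4,F 4 \right)} \right)} \left(-6\right) = 38 \cdot \frac{47}{8} \left(-6\right) = \frac{893}{4} \left(-6\right) = - \frac{2679}{2}$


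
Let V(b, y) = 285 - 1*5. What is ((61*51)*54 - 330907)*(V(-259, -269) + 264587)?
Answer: -43150277571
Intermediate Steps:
V(b, y) = 280 (V(b, y) = 285 - 5 = 280)
((61*51)*54 - 330907)*(V(-259, -269) + 264587) = ((61*51)*54 - 330907)*(280 + 264587) = (3111*54 - 330907)*264867 = (167994 - 330907)*264867 = -162913*264867 = -43150277571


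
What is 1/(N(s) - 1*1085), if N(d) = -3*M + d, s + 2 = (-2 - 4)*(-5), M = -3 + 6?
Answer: -1/1066 ≈ -0.00093809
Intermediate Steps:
M = 3
s = 28 (s = -2 + (-2 - 4)*(-5) = -2 - 6*(-5) = -2 + 30 = 28)
N(d) = -9 + d (N(d) = -3*3 + d = -9 + d)
1/(N(s) - 1*1085) = 1/((-9 + 28) - 1*1085) = 1/(19 - 1085) = 1/(-1066) = -1/1066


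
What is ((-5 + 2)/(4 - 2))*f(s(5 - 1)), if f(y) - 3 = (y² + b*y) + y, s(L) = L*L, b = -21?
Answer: 183/2 ≈ 91.500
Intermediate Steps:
s(L) = L²
f(y) = 3 + y² - 20*y (f(y) = 3 + ((y² - 21*y) + y) = 3 + (y² - 20*y) = 3 + y² - 20*y)
((-5 + 2)/(4 - 2))*f(s(5 - 1)) = ((-5 + 2)/(4 - 2))*(3 + ((5 - 1)²)² - 20*(5 - 1)²) = (-3/2)*(3 + (4²)² - 20*4²) = (-3*½)*(3 + 16² - 20*16) = -3*(3 + 256 - 320)/2 = -3/2*(-61) = 183/2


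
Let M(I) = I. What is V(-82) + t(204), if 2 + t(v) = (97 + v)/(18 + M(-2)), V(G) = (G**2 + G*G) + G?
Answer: 214125/16 ≈ 13383.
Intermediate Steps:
V(G) = G + 2*G**2 (V(G) = (G**2 + G**2) + G = 2*G**2 + G = G + 2*G**2)
t(v) = 65/16 + v/16 (t(v) = -2 + (97 + v)/(18 - 2) = -2 + (97 + v)/16 = -2 + (97 + v)*(1/16) = -2 + (97/16 + v/16) = 65/16 + v/16)
V(-82) + t(204) = -82*(1 + 2*(-82)) + (65/16 + (1/16)*204) = -82*(1 - 164) + (65/16 + 51/4) = -82*(-163) + 269/16 = 13366 + 269/16 = 214125/16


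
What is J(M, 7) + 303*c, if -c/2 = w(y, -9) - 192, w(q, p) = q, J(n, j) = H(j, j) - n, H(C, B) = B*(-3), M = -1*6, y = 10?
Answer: 110277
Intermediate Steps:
M = -6
H(C, B) = -3*B
J(n, j) = -n - 3*j (J(n, j) = -3*j - n = -n - 3*j)
c = 364 (c = -2*(10 - 192) = -2*(-182) = 364)
J(M, 7) + 303*c = (-1*(-6) - 3*7) + 303*364 = (6 - 21) + 110292 = -15 + 110292 = 110277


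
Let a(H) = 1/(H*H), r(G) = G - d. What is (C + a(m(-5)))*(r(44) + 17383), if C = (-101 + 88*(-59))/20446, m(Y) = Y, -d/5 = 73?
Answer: -995275584/255575 ≈ -3894.3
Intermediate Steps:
d = -365 (d = -5*73 = -365)
r(G) = 365 + G (r(G) = G - 1*(-365) = G + 365 = 365 + G)
a(H) = H⁻² (a(H) = 1/(H²) = H⁻²)
C = -5293/20446 (C = (-101 - 5192)*(1/20446) = -5293*1/20446 = -5293/20446 ≈ -0.25888)
(C + a(m(-5)))*(r(44) + 17383) = (-5293/20446 + (-5)⁻²)*((365 + 44) + 17383) = (-5293/20446 + 1/25)*(409 + 17383) = -111879/511150*17792 = -995275584/255575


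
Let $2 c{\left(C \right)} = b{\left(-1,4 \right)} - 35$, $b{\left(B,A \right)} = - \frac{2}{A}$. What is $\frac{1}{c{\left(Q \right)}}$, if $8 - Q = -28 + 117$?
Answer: $- \frac{4}{71} \approx -0.056338$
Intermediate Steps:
$Q = -81$ ($Q = 8 - \left(-28 + 117\right) = 8 - 89 = -81$)
$c{\left(C \right)} = - \frac{71}{4}$ ($c{\left(C \right)} = \frac{- \frac{2}{4} - 35}{2} = \frac{\left(-2\right) \frac{1}{4} - 35}{2} = \frac{- \frac{1}{2} - 35}{2} = \frac{1}{2} \left(- \frac{71}{2}\right) = - \frac{71}{4}$)
$\frac{1}{c{\left(Q \right)}} = \frac{1}{- \frac{71}{4}} = - \frac{4}{71}$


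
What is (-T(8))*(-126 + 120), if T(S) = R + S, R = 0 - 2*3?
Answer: 12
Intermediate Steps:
R = -6 (R = 0 - 6 = -6)
T(S) = -6 + S
(-T(8))*(-126 + 120) = (-(-6 + 8))*(-126 + 120) = -1*2*(-6) = -2*(-6) = 12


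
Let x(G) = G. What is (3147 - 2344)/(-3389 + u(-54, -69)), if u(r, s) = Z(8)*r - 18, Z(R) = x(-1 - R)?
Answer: -803/2921 ≈ -0.27491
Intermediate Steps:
Z(R) = -1 - R
u(r, s) = -18 - 9*r (u(r, s) = (-1 - 1*8)*r - 18 = (-1 - 8)*r - 18 = -9*r - 18 = -18 - 9*r)
(3147 - 2344)/(-3389 + u(-54, -69)) = (3147 - 2344)/(-3389 + (-18 - 9*(-54))) = 803/(-3389 + (-18 + 486)) = 803/(-3389 + 468) = 803/(-2921) = 803*(-1/2921) = -803/2921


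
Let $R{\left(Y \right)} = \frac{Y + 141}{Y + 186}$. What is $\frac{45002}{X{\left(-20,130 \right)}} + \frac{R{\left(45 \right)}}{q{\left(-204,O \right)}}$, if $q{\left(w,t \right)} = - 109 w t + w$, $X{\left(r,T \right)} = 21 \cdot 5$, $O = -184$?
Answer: $\frac{518547331}{1209890} \approx 428.59$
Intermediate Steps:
$X{\left(r,T \right)} = 105$
$q{\left(w,t \right)} = w - 109 t w$ ($q{\left(w,t \right)} = - 109 t w + w = w - 109 t w$)
$R{\left(Y \right)} = \frac{141 + Y}{186 + Y}$
$\frac{45002}{X{\left(-20,130 \right)}} + \frac{R{\left(45 \right)}}{q{\left(-204,O \right)}} = \frac{45002}{105} + \frac{\frac{1}{186 + 45} \left(141 + 45\right)}{\left(-204\right) \left(1 - -20056\right)} = 45002 \cdot \frac{1}{105} + \frac{\frac{1}{231} \cdot 186}{\left(-204\right) \left(1 + 20056\right)} = \frac{45002}{105} + \frac{\frac{1}{231} \cdot 186}{\left(-204\right) 20057} = \frac{45002}{105} + \frac{62}{77 \left(-4091628\right)} = \frac{45002}{105} + \frac{62}{77} \left(- \frac{1}{4091628}\right) = \frac{45002}{105} - \frac{1}{5081538} = \frac{518547331}{1209890}$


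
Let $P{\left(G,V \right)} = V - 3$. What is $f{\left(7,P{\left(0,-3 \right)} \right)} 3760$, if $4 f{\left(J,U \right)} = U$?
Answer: $-5640$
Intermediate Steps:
$P{\left(G,V \right)} = -3 + V$
$f{\left(J,U \right)} = \frac{U}{4}$
$f{\left(7,P{\left(0,-3 \right)} \right)} 3760 = \frac{-3 - 3}{4} \cdot 3760 = \frac{1}{4} \left(-6\right) 3760 = \left(- \frac{3}{2}\right) 3760 = -5640$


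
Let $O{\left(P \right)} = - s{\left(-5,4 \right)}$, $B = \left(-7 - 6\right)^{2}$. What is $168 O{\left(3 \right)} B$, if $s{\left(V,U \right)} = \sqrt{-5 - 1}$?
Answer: $- 28392 i \sqrt{6} \approx - 69546.0 i$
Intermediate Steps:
$s{\left(V,U \right)} = i \sqrt{6}$ ($s{\left(V,U \right)} = \sqrt{-6} = i \sqrt{6}$)
$B = 169$ ($B = \left(-13\right)^{2} = 169$)
$O{\left(P \right)} = - i \sqrt{6}$
$168 O{\left(3 \right)} B = 168 \left(- i \sqrt{6}\right) 169 = - 168 i \sqrt{6} \cdot 169 = - 28392 i \sqrt{6}$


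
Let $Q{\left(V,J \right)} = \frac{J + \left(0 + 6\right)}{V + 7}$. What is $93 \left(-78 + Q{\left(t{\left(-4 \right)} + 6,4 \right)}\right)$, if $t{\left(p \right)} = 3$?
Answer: $- \frac{57567}{8} \approx -7195.9$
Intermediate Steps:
$Q{\left(V,J \right)} = \frac{6 + J}{7 + V}$ ($Q{\left(V,J \right)} = \frac{J + 6}{7 + V} = \frac{6 + J}{7 + V}$)
$93 \left(-78 + Q{\left(t{\left(-4 \right)} + 6,4 \right)}\right) = 93 \left(-78 + \frac{6 + 4}{7 + \left(3 + 6\right)}\right) = 93 \left(-78 + \frac{1}{7 + 9} \cdot 10\right) = 93 \left(-78 + \frac{1}{16} \cdot 10\right) = 93 \left(-78 + \frac{5}{8}\right) = 93 \left(- \frac{619}{8}\right) = - \frac{57567}{8}$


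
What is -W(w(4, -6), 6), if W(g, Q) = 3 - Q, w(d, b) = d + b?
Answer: 3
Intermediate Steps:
w(d, b) = b + d
-W(w(4, -6), 6) = -(3 - 1*6) = -(3 - 6) = -1*(-3) = 3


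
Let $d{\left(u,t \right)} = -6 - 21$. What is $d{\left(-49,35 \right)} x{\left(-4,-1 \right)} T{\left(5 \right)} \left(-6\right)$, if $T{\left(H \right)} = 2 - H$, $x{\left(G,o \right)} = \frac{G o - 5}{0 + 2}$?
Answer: $243$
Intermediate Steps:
$d{\left(u,t \right)} = -27$
$x{\left(G,o \right)} = - \frac{5}{2} + \frac{G o}{2}$ ($x{\left(G,o \right)} = \frac{-5 + G o}{2} = \left(-5 + G o\right) \frac{1}{2} = - \frac{5}{2} + \frac{G o}{2}$)
$d{\left(-49,35 \right)} x{\left(-4,-1 \right)} T{\left(5 \right)} \left(-6\right) = - 27 \left(- \frac{5}{2} + \frac{1}{2} \left(-4\right) \left(-1\right)\right) \left(2 - 5\right) \left(-6\right) = - 27 \left(- \frac{5}{2} + 2\right) \left(2 - 5\right) \left(-6\right) = - 27 \left(- \frac{1}{2}\right) \left(-3\right) \left(-6\right) = - 27 \cdot \frac{3}{2} \left(-6\right) = \left(-27\right) \left(-9\right) = 243$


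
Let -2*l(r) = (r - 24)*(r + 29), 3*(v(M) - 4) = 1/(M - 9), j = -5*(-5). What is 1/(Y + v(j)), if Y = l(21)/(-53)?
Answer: 2544/6629 ≈ 0.38377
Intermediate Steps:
j = 25
v(M) = 4 + 1/(3*(-9 + M)) (v(M) = 4 + 1/(3*(M - 9)) = 4 + 1/(3*(-9 + M)))
l(r) = -(-24 + r)*(29 + r)/2 (l(r) = -(r - 24)*(r + 29)/2 = -(-24 + r)*(29 + r)/2)
Y = -75/53 (Y = (348 - 5/2*21 - 1/2*21**2)/(-53) = (348 - 105/2 - 1/2*441)*(-1/53) = (348 - 105/2 - 441/2)*(-1/53) = 75*(-1/53) = -75/53 ≈ -1.4151)
1/(Y + v(j)) = 1/(-75/53 + (-107 + 12*25)/(3*(-9 + 25))) = 1/(-75/53 + (1/3)*(-107 + 300)/16) = 1/(-75/53 + (1/3)*(1/16)*193) = 1/(-75/53 + 193/48) = 1/(6629/2544) = 2544/6629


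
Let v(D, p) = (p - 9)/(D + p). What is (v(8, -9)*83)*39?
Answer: 58266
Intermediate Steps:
v(D, p) = (-9 + p)/(D + p)
(v(8, -9)*83)*39 = (((-9 - 9)/(8 - 9))*83)*39 = ((-18/(-1))*83)*39 = (-1*(-18)*83)*39 = (18*83)*39 = 1494*39 = 58266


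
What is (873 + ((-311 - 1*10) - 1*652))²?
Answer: 10000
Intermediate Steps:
(873 + ((-311 - 1*10) - 1*652))² = (873 + ((-311 - 10) - 652))² = (873 + (-321 - 652))² = (873 - 973)² = (-100)² = 10000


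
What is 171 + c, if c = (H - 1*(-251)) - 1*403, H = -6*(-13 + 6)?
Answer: 61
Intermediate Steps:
H = 42 (H = -6*(-7) = 42)
c = -110 (c = (42 - 1*(-251)) - 1*403 = (42 + 251) - 403 = 293 - 403 = -110)
171 + c = 171 - 110 = 61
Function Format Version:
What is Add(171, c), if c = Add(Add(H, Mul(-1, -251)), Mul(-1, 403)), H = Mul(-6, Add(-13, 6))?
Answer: 61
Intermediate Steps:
H = 42 (H = Mul(-6, -7) = 42)
c = -110 (c = Add(Add(42, Mul(-1, -251)), Mul(-1, 403)) = Add(Add(42, 251), -403) = Add(293, -403) = -110)
Add(171, c) = Add(171, -110) = 61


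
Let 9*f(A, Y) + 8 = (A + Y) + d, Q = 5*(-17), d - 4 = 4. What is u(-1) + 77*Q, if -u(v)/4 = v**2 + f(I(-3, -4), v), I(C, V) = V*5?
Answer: -19619/3 ≈ -6539.7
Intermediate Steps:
I(C, V) = 5*V
d = 8 (d = 4 + 4 = 8)
Q = -85
f(A, Y) = A/9 + Y/9 (f(A, Y) = -8/9 + ((A + Y) + 8)/9 = -8/9 + (8 + A + Y)/9 = -8/9 + (8/9 + A/9 + Y/9) = A/9 + Y/9)
u(v) = 80/9 - 4*v**2 - 4*v/9 (u(v) = -4*(v**2 + ((5*(-4))/9 + v/9)) = -4*(v**2 + ((1/9)*(-20) + v/9)) = -4*(v**2 + (-20/9 + v/9)) = -4*(-20/9 + v**2 + v/9) = 80/9 - 4*v**2 - 4*v/9)
u(-1) + 77*Q = (80/9 - 4*(-1)**2 - 4/9*(-1)) + 77*(-85) = (80/9 - 4*1 + 4/9) - 6545 = (80/9 - 4 + 4/9) - 6545 = 16/3 - 6545 = -19619/3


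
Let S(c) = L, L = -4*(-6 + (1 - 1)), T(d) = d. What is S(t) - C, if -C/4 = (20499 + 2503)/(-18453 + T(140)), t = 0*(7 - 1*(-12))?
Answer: 347504/18313 ≈ 18.976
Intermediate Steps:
t = 0 (t = 0*(7 + 12) = 0*19 = 0)
L = 24 (L = -4*(-6 + 0) = -4*(-6) = 24)
S(c) = 24
C = 92008/18313 (C = -4*(20499 + 2503)/(-18453 + 140) = -92008/(-18313) = -92008*(-1)/18313 = -4*(-23002/18313) = 92008/18313 ≈ 5.0242)
S(t) - C = 24 - 1*92008/18313 = 24 - 92008/18313 = 347504/18313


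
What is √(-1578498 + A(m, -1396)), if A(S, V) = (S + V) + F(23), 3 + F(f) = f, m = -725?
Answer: I*√1580599 ≈ 1257.2*I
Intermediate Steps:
F(f) = -3 + f
A(S, V) = 20 + S + V (A(S, V) = (S + V) + (-3 + 23) = (S + V) + 20 = 20 + S + V)
√(-1578498 + A(m, -1396)) = √(-1578498 + (20 - 725 - 1396)) = √(-1578498 - 2101) = √(-1580599) = I*√1580599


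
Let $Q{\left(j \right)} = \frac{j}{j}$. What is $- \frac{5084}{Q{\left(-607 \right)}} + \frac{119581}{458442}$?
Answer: $- \frac{2330599547}{458442} \approx -5083.7$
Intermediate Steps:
$Q{\left(j \right)} = 1$
$- \frac{5084}{Q{\left(-607 \right)}} + \frac{119581}{458442} = - \frac{5084}{1} + \frac{119581}{458442} = \left(-5084\right) 1 + 119581 \cdot \frac{1}{458442} = -5084 + \frac{119581}{458442} = - \frac{2330599547}{458442}$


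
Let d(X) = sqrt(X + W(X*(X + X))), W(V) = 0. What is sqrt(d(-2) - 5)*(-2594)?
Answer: -2594*sqrt(-5 + I*sqrt(2)) ≈ -812.37 - 5857.0*I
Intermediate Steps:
d(X) = sqrt(X) (d(X) = sqrt(X + 0) = sqrt(X))
sqrt(d(-2) - 5)*(-2594) = sqrt(sqrt(-2) - 5)*(-2594) = sqrt(I*sqrt(2) - 5)*(-2594) = sqrt(-5 + I*sqrt(2))*(-2594) = -2594*sqrt(-5 + I*sqrt(2))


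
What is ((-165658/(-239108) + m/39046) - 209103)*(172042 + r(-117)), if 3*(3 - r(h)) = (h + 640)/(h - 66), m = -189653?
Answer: -67993389128567956240/1889963061 ≈ -3.5976e+10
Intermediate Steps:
r(h) = 3 - (640 + h)/(3*(-66 + h)) (r(h) = 3 - (h + 640)/(3*(h - 66)) = 3 - (640 + h)/(3*(-66 + h)))
((-165658/(-239108) + m/39046) - 209103)*(172042 + r(-117)) = ((-165658/(-239108) - 189653/39046) - 209103)*(172042 + 2*(-617 + 4*(-117))/(3*(-66 - 117))) = ((-165658*(-1/239108) - 189653*1/39046) - 209103)*(172042 + (2/3)*(-617 - 468)/(-183)) = ((733/1058 - 189653/39046) - 209103)*(172042 + (2/3)*(-1/183)*(-1085)) = (-43008039/10327667 - 209103)*(172042 + 2170/549) = -2159589160740/10327667*94453228/549 = -67993389128567956240/1889963061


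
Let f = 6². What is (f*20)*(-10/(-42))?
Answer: 1200/7 ≈ 171.43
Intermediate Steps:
f = 36
(f*20)*(-10/(-42)) = (36*20)*(-10/(-42)) = 720*(-10*(-1/42)) = 720*(5/21) = 1200/7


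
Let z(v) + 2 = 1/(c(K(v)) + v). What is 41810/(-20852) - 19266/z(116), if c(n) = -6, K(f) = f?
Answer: 7363608855/761098 ≈ 9675.0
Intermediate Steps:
z(v) = -2 + 1/(-6 + v)
41810/(-20852) - 19266/z(116) = 41810/(-20852) - 19266*(-6 + 116)/(13 - 2*116) = 41810*(-1/20852) - 19266*110/(13 - 232) = -20905/10426 - 19266/((1/110)*(-219)) = -20905/10426 - 19266/(-219/110) = -20905/10426 - 19266*(-110/219) = -20905/10426 + 706420/73 = 7363608855/761098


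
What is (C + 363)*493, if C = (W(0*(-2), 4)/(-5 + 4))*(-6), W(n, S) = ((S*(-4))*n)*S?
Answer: 178959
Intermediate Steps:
W(n, S) = -4*n*S² (W(n, S) = ((-4*S)*n)*S = (-4*S*n)*S = -4*n*S²)
C = 0 (C = ((-4*0*(-2)*4²)/(-5 + 4))*(-6) = (-4*0*16/(-1))*(-6) = (0*(-1))*(-6) = 0*(-6) = 0)
(C + 363)*493 = (0 + 363)*493 = 363*493 = 178959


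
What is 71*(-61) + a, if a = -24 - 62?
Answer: -4417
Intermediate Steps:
a = -86
71*(-61) + a = 71*(-61) - 86 = -4331 - 86 = -4417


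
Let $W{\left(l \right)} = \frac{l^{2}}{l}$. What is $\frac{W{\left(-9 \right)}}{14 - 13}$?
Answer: $-9$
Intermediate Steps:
$W{\left(l \right)} = l$
$\frac{W{\left(-9 \right)}}{14 - 13} = - \frac{9}{14 - 13} = - \frac{9}{1} = \left(-9\right) 1 = -9$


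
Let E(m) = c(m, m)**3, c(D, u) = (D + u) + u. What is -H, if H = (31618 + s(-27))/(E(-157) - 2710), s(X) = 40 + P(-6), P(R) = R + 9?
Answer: 31661/104489821 ≈ 0.00030301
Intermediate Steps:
P(R) = 9 + R
c(D, u) = D + 2*u
s(X) = 43 (s(X) = 40 + (9 - 6) = 40 + 3 = 43)
E(m) = 27*m**3 (E(m) = (m + 2*m)**3 = (3*m)**3 = 27*m**3)
H = -31661/104489821 (H = (31618 + 43)/(27*(-157)**3 - 2710) = 31661/(27*(-3869893) - 2710) = 31661/(-104487111 - 2710) = 31661/(-104489821) = 31661*(-1/104489821) = -31661/104489821 ≈ -0.00030301)
-H = -1*(-31661/104489821) = 31661/104489821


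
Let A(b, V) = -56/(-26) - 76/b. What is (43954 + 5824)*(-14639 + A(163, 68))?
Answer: -1543937594770/2119 ≈ -7.2862e+8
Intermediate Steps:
A(b, V) = 28/13 - 76/b (A(b, V) = -56*(-1/26) - 76/b = 28/13 - 76/b)
(43954 + 5824)*(-14639 + A(163, 68)) = (43954 + 5824)*(-14639 + (28/13 - 76/163)) = 49778*(-14639 + (28/13 - 76*1/163)) = 49778*(-14639 + (28/13 - 76/163)) = 49778*(-14639 + 3576/2119) = 49778*(-31016465/2119) = -1543937594770/2119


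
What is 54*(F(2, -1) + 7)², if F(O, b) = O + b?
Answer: 3456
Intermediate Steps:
54*(F(2, -1) + 7)² = 54*((2 - 1) + 7)² = 54*(1 + 7)² = 54*8² = 54*64 = 3456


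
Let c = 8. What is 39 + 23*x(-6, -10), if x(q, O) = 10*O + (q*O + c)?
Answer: -697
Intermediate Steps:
x(q, O) = 8 + 10*O + O*q (x(q, O) = 10*O + (q*O + 8) = 10*O + (O*q + 8) = 10*O + (8 + O*q) = 8 + 10*O + O*q)
39 + 23*x(-6, -10) = 39 + 23*(8 + 10*(-10) - 10*(-6)) = 39 + 23*(8 - 100 + 60) = 39 + 23*(-32) = 39 - 736 = -697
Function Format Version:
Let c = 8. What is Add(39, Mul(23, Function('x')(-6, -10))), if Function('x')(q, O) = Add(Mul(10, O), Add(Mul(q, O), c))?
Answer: -697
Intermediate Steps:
Function('x')(q, O) = Add(8, Mul(10, O), Mul(O, q)) (Function('x')(q, O) = Add(Mul(10, O), Add(Mul(q, O), 8)) = Add(Mul(10, O), Add(Mul(O, q), 8)) = Add(Mul(10, O), Add(8, Mul(O, q))) = Add(8, Mul(10, O), Mul(O, q)))
Add(39, Mul(23, Function('x')(-6, -10))) = Add(39, Mul(23, Add(8, Mul(10, -10), Mul(-10, -6)))) = Add(39, Mul(23, Add(8, -100, 60))) = Add(39, Mul(23, -32)) = Add(39, -736) = -697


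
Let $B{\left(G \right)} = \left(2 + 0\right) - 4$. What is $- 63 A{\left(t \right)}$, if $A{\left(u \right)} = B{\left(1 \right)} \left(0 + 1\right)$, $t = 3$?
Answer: $126$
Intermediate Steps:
$B{\left(G \right)} = -2$ ($B{\left(G \right)} = 2 - 4 = -2$)
$A{\left(u \right)} = -2$ ($A{\left(u \right)} = - 2 \left(0 + 1\right) = \left(-2\right) 1 = -2$)
$- 63 A{\left(t \right)} = \left(-63\right) \left(-2\right) = 126$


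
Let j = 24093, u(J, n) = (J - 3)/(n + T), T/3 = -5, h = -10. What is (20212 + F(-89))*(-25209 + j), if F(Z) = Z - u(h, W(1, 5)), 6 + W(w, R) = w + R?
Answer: -112281504/5 ≈ -2.2456e+7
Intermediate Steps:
T = -15 (T = 3*(-5) = -15)
W(w, R) = -6 + R + w (W(w, R) = -6 + (w + R) = -6 + (R + w) = -6 + R + w)
u(J, n) = (-3 + J)/(-15 + n) (u(J, n) = (J - 3)/(n - 15) = (-3 + J)/(-15 + n))
F(Z) = -13/15 + Z (F(Z) = Z - (-3 - 10)/(-15 + (-6 + 5 + 1)) = Z - (-13)/(-15 + 0) = Z - (-13)/(-15) = Z - (-1)*(-13)/15 = Z - 1*13/15 = Z - 13/15 = -13/15 + Z)
(20212 + F(-89))*(-25209 + j) = (20212 + (-13/15 - 89))*(-25209 + 24093) = (20212 - 1348/15)*(-1116) = (301832/15)*(-1116) = -112281504/5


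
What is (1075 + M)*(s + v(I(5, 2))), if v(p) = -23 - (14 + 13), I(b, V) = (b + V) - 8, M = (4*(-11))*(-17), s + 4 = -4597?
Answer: -8478773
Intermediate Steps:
s = -4601 (s = -4 - 4597 = -4601)
M = 748 (M = -44*(-17) = 748)
I(b, V) = -8 + V + b (I(b, V) = (V + b) - 8 = -8 + V + b)
v(p) = -50 (v(p) = -23 - 1*27 = -23 - 27 = -50)
(1075 + M)*(s + v(I(5, 2))) = (1075 + 748)*(-4601 - 50) = 1823*(-4651) = -8478773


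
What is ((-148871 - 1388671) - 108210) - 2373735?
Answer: -4019487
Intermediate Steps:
((-148871 - 1388671) - 108210) - 2373735 = (-1537542 - 108210) - 2373735 = -1645752 - 2373735 = -4019487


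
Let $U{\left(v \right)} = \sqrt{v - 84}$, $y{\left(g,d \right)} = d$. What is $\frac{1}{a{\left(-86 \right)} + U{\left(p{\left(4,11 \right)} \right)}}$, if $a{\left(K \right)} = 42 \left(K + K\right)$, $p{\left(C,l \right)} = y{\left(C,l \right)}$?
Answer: $- \frac{7224}{52186249} - \frac{i \sqrt{73}}{52186249} \approx -0.00013843 - 1.6372 \cdot 10^{-7} i$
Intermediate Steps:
$p{\left(C,l \right)} = l$
$a{\left(K \right)} = 84 K$ ($a{\left(K \right)} = 42 \cdot 2 K = 84 K$)
$U{\left(v \right)} = \sqrt{-84 + v}$
$\frac{1}{a{\left(-86 \right)} + U{\left(p{\left(4,11 \right)} \right)}} = \frac{1}{84 \left(-86\right) + \sqrt{-84 + 11}} = \frac{1}{-7224 + \sqrt{-73}} = \frac{1}{-7224 + i \sqrt{73}}$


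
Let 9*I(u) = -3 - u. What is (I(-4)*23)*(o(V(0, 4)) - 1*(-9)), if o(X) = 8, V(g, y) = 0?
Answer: 391/9 ≈ 43.444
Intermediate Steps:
I(u) = -⅓ - u/9 (I(u) = (-3 - u)/9 = -⅓ - u/9)
(I(-4)*23)*(o(V(0, 4)) - 1*(-9)) = ((-⅓ - ⅑*(-4))*23)*(8 - 1*(-9)) = ((-⅓ + 4/9)*23)*(8 + 9) = ((⅑)*23)*17 = (23/9)*17 = 391/9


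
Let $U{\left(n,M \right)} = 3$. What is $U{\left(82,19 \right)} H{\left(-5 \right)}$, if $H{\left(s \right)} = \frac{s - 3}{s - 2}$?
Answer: $\frac{24}{7} \approx 3.4286$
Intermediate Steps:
$H{\left(s \right)} = \frac{-3 + s}{-2 + s}$
$U{\left(82,19 \right)} H{\left(-5 \right)} = 3 \frac{-3 - 5}{-2 - 5} = 3 \frac{1}{-7} \left(-8\right) = 3 \left(\left(- \frac{1}{7}\right) \left(-8\right)\right) = 3 \cdot \frac{8}{7} = \frac{24}{7}$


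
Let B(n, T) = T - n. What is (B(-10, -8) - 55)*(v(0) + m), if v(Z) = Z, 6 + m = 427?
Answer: -22313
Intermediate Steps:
m = 421 (m = -6 + 427 = 421)
(B(-10, -8) - 55)*(v(0) + m) = ((-8 - 1*(-10)) - 55)*(0 + 421) = ((-8 + 10) - 55)*421 = (2 - 55)*421 = -53*421 = -22313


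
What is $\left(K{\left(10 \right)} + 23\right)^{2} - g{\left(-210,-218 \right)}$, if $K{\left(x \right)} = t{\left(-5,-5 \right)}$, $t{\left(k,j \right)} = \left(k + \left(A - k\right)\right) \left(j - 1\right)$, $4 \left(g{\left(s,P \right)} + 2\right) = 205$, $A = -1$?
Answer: $\frac{3167}{4} \approx 791.75$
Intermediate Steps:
$g{\left(s,P \right)} = \frac{197}{4}$ ($g{\left(s,P \right)} = -2 + \frac{1}{4} \cdot 205 = -2 + \frac{205}{4} = \frac{197}{4}$)
$t{\left(k,j \right)} = 1 - j$ ($t{\left(k,j \right)} = \left(k - \left(1 + k\right)\right) \left(j - 1\right) = - (-1 + j) = 1 - j$)
$K{\left(x \right)} = 6$ ($K{\left(x \right)} = 1 - -5 = 1 + 5 = 6$)
$\left(K{\left(10 \right)} + 23\right)^{2} - g{\left(-210,-218 \right)} = \left(6 + 23\right)^{2} - \frac{197}{4} = 29^{2} - \frac{197}{4} = 841 - \frac{197}{4} = \frac{3167}{4}$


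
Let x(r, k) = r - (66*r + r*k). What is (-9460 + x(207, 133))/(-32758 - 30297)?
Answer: 50446/63055 ≈ 0.80003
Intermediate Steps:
x(r, k) = -65*r - k*r (x(r, k) = r - (66*r + k*r) = r + (-66*r - k*r) = -65*r - k*r)
(-9460 + x(207, 133))/(-32758 - 30297) = (-9460 - 1*207*(65 + 133))/(-32758 - 30297) = (-9460 - 1*207*198)/(-63055) = (-9460 - 40986)*(-1/63055) = -50446*(-1/63055) = 50446/63055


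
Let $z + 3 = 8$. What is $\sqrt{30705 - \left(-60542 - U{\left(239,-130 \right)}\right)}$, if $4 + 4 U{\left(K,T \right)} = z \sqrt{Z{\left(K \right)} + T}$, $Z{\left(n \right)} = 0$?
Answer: $\frac{\sqrt{364984 + 5 i \sqrt{130}}}{2} \approx 302.07 + 0.023591 i$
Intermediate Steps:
$z = 5$ ($z = -3 + 8 = 5$)
$U{\left(K,T \right)} = -1 + \frac{5 \sqrt{T}}{4}$ ($U{\left(K,T \right)} = -1 + \frac{5 \sqrt{0 + T}}{4} = -1 + \frac{5 \sqrt{T}}{4}$)
$\sqrt{30705 - \left(-60542 - U{\left(239,-130 \right)}\right)} = \sqrt{30705 + \left(\left(\left(-1 + \frac{5 \sqrt{-130}}{4}\right) + 99751\right) - 39209\right)} = \sqrt{30705 + \left(\left(\left(-1 + \frac{5 i \sqrt{130}}{4}\right) + 99751\right) - 39209\right)} = \sqrt{30705 + \left(\left(99750 + \frac{5 i \sqrt{130}}{4}\right) - 39209\right)} = \sqrt{30705 + \left(60541 + \frac{5 i \sqrt{130}}{4}\right)} = \sqrt{91246 + \frac{5 i \sqrt{130}}{4}}$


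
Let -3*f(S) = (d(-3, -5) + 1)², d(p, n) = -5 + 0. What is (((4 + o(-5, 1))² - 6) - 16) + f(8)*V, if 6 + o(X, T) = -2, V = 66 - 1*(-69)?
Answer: -726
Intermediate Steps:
V = 135 (V = 66 + 69 = 135)
o(X, T) = -8 (o(X, T) = -6 - 2 = -8)
d(p, n) = -5
f(S) = -16/3 (f(S) = -(-5 + 1)²/3 = -⅓*(-4)² = -⅓*16 = -16/3)
(((4 + o(-5, 1))² - 6) - 16) + f(8)*V = (((4 - 8)² - 6) - 16) - 16/3*135 = (((-4)² - 6) - 16) - 720 = ((16 - 6) - 16) - 720 = (10 - 16) - 720 = -6 - 720 = -726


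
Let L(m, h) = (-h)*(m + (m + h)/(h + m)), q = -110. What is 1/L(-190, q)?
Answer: -1/20790 ≈ -4.8100e-5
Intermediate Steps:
L(m, h) = -h*(1 + m) (L(m, h) = (-h)*(m + (h + m)/(h + m)) = (-h)*(m + 1) = (-h)*(1 + m) = -h*(1 + m))
1/L(-190, q) = 1/(-1*(-110)*(1 - 190)) = 1/(-1*(-110)*(-189)) = 1/(-20790) = -1/20790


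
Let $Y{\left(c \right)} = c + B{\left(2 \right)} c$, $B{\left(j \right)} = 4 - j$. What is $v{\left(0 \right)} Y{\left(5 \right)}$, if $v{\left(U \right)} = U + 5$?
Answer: $75$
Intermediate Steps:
$Y{\left(c \right)} = 3 c$ ($Y{\left(c \right)} = c + \left(4 - 2\right) c = c + 2 c = 3 c$)
$v{\left(U \right)} = 5 + U$
$v{\left(0 \right)} Y{\left(5 \right)} = \left(5 + 0\right) 3 \cdot 5 = 5 \cdot 15 = 75$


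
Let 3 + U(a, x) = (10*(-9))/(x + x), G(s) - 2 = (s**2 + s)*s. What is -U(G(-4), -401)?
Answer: 1158/401 ≈ 2.8878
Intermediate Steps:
G(s) = 2 + s*(s + s**2) (G(s) = 2 + (s**2 + s)*s = 2 + (s + s**2)*s = 2 + s*(s + s**2))
U(a, x) = -3 - 45/x (U(a, x) = -3 + (10*(-9))/(x + x) = -3 - 90*1/(2*x) = -3 - 45/x)
-U(G(-4), -401) = -(-3 - 45/(-401)) = -(-3 - 45*(-1/401)) = -(-3 + 45/401) = -1*(-1158/401) = 1158/401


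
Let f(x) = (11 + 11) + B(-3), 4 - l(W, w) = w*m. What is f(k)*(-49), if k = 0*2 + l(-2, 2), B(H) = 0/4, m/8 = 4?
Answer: -1078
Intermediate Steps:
m = 32 (m = 8*4 = 32)
B(H) = 0 (B(H) = 0*(¼) = 0)
l(W, w) = 4 - 32*w (l(W, w) = 4 - w*32 = 4 - 32*w)
k = -60 (k = 0*2 + (4 - 32*2) = 0 + (4 - 64) = 0 - 60 = -60)
f(x) = 22 (f(x) = (11 + 11) + 0 = 22 + 0 = 22)
f(k)*(-49) = 22*(-49) = -1078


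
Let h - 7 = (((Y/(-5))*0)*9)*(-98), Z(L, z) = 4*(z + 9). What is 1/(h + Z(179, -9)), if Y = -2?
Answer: ⅐ ≈ 0.14286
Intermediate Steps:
Z(L, z) = 36 + 4*z (Z(L, z) = 4*(9 + z) = 36 + 4*z)
h = 7 (h = 7 + ((-2/(-5)*0)*9)*(-98) = 7 + ((-2*(-⅕)*0)*9)*(-98) = 7 + (((⅖)*0)*9)*(-98) = 7 + (0*9)*(-98) = 7 + 0*(-98) = 7 + 0 = 7)
1/(h + Z(179, -9)) = 1/(7 + (36 + 4*(-9))) = 1/(7 + (36 - 36)) = 1/(7 + 0) = 1/7 = ⅐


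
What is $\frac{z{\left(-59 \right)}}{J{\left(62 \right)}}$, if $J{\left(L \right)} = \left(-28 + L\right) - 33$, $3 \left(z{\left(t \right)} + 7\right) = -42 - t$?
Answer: $- \frac{4}{3} \approx -1.3333$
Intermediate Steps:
$z{\left(t \right)} = -21 - \frac{t}{3}$ ($z{\left(t \right)} = -7 + \frac{-42 - t}{3} = -7 - \left(14 + \frac{t}{3}\right) = -21 - \frac{t}{3}$)
$J{\left(L \right)} = -61 + L$
$\frac{z{\left(-59 \right)}}{J{\left(62 \right)}} = \frac{-21 - - \frac{59}{3}}{-61 + 62} = \frac{-21 + \frac{59}{3}}{1} = \left(- \frac{4}{3}\right) 1 = - \frac{4}{3}$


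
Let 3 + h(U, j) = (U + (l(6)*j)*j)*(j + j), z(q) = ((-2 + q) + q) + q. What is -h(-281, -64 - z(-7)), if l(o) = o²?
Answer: 4939273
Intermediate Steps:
z(q) = -2 + 3*q (z(q) = (-2 + 2*q) + q = -2 + 3*q)
h(U, j) = -3 + 2*j*(U + 36*j²) (h(U, j) = -3 + (U + (6²*j)*j)*(j + j) = -3 + (U + (36*j)*j)*(2*j) = -3 + (U + 36*j²)*(2*j) = -3 + 2*j*(U + 36*j²))
-h(-281, -64 - z(-7)) = -(-3 + 72*(-64 - (-2 + 3*(-7)))³ + 2*(-281)*(-64 - (-2 + 3*(-7)))) = -(-3 + 72*(-64 - (-2 - 21))³ + 2*(-281)*(-64 - (-2 - 21))) = -(-3 + 72*(-64 - 1*(-23))³ + 2*(-281)*(-64 - 1*(-23))) = -(-3 + 72*(-64 + 23)³ + 2*(-281)*(-64 + 23)) = -(-3 + 72*(-41)³ + 2*(-281)*(-41)) = -(-3 + 72*(-68921) + 23042) = -(-3 - 4962312 + 23042) = -1*(-4939273) = 4939273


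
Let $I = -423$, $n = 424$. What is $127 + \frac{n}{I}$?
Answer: $\frac{53297}{423} \approx 126.0$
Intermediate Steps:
$127 + \frac{n}{I} = 127 + \frac{424}{-423} = 127 + 424 \left(- \frac{1}{423}\right) = 127 - \frac{424}{423} = \frac{53297}{423}$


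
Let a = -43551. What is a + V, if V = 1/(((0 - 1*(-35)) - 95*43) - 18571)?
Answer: -985167172/22621 ≈ -43551.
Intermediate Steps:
V = -1/22621 (V = 1/(((0 + 35) - 4085) - 18571) = 1/((35 - 4085) - 18571) = 1/(-4050 - 18571) = 1/(-22621) = -1/22621 ≈ -4.4207e-5)
a + V = -43551 - 1/22621 = -985167172/22621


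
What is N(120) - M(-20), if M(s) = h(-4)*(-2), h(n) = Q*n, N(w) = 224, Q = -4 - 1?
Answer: 264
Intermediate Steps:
Q = -5
h(n) = -5*n
M(s) = -40 (M(s) = -5*(-4)*(-2) = 20*(-2) = -40)
N(120) - M(-20) = 224 - 1*(-40) = 224 + 40 = 264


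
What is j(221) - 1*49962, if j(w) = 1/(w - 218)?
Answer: -149885/3 ≈ -49962.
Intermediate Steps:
j(w) = 1/(-218 + w)
j(221) - 1*49962 = 1/(-218 + 221) - 1*49962 = 1/3 - 49962 = ⅓ - 49962 = -149885/3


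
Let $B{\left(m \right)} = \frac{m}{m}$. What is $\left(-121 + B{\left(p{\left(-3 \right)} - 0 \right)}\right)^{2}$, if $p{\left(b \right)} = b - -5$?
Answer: $14400$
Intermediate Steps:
$p{\left(b \right)} = 5 + b$ ($p{\left(b \right)} = b + 5 = 5 + b$)
$B{\left(m \right)} = 1$
$\left(-121 + B{\left(p{\left(-3 \right)} - 0 \right)}\right)^{2} = \left(-121 + 1\right)^{2} = \left(-120\right)^{2} = 14400$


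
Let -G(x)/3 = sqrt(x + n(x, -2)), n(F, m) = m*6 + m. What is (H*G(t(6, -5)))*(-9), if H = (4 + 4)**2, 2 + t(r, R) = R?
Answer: 1728*I*sqrt(21) ≈ 7918.7*I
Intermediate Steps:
t(r, R) = -2 + R
n(F, m) = 7*m (n(F, m) = 6*m + m = 7*m)
G(x) = -3*sqrt(-14 + x) (G(x) = -3*sqrt(x + 7*(-2)) = -3*sqrt(x - 14) = -3*sqrt(-14 + x))
H = 64 (H = 8**2 = 64)
(H*G(t(6, -5)))*(-9) = (64*(-3*sqrt(-14 + (-2 - 5))))*(-9) = (64*(-3*sqrt(-14 - 7)))*(-9) = (64*(-3*I*sqrt(21)))*(-9) = -192*I*sqrt(21)*(-9) = 1728*I*sqrt(21)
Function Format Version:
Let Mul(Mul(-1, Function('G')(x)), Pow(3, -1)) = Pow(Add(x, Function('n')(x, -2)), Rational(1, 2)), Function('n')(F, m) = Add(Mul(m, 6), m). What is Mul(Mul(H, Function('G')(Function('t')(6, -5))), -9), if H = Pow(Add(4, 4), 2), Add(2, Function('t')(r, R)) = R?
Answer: Mul(1728, I, Pow(21, Rational(1, 2))) ≈ Mul(7918.7, I)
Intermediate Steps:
Function('t')(r, R) = Add(-2, R)
Function('n')(F, m) = Mul(7, m) (Function('n')(F, m) = Add(Mul(6, m), m) = Mul(7, m))
Function('G')(x) = Mul(-3, Pow(Add(-14, x), Rational(1, 2))) (Function('G')(x) = Mul(-3, Pow(Add(x, Mul(7, -2)), Rational(1, 2))) = Mul(-3, Pow(Add(x, -14), Rational(1, 2))) = Mul(-3, Pow(Add(-14, x), Rational(1, 2))))
H = 64 (H = Pow(8, 2) = 64)
Mul(Mul(H, Function('G')(Function('t')(6, -5))), -9) = Mul(Mul(64, Mul(-3, Pow(Add(-14, Add(-2, -5)), Rational(1, 2)))), -9) = Mul(Mul(64, Mul(-3, Pow(Add(-14, -7), Rational(1, 2)))), -9) = Mul(Mul(64, Mul(-3, Pow(-21, Rational(1, 2)))), -9) = Mul(Mul(64, Mul(-3, Mul(I, Pow(21, Rational(1, 2))))), -9) = Mul(Mul(64, Mul(-3, I, Pow(21, Rational(1, 2)))), -9) = Mul(Mul(-192, I, Pow(21, Rational(1, 2))), -9) = Mul(1728, I, Pow(21, Rational(1, 2)))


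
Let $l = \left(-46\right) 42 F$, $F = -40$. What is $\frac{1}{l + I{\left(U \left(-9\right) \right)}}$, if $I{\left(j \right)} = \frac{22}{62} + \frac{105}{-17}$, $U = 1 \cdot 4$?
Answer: $\frac{527}{40723492} \approx 1.2941 \cdot 10^{-5}$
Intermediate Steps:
$U = 4$
$I{\left(j \right)} = - \frac{3068}{527}$ ($I{\left(j \right)} = 22 \cdot \frac{1}{62} + 105 \left(- \frac{1}{17}\right) = \frac{11}{31} - \frac{105}{17} = - \frac{3068}{527}$)
$l = 77280$ ($l = \left(-46\right) 42 \left(-40\right) = \left(-1932\right) \left(-40\right) = 77280$)
$\frac{1}{l + I{\left(U \left(-9\right) \right)}} = \frac{1}{77280 - \frac{3068}{527}} = \frac{1}{\frac{40723492}{527}} = \frac{527}{40723492}$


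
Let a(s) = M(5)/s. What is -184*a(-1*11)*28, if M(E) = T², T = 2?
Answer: 20608/11 ≈ 1873.5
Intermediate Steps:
M(E) = 4 (M(E) = 2² = 4)
a(s) = 4/s
-184*a(-1*11)*28 = -736/((-1*11))*28 = -736/(-11)*28 = -736*(-1)/11*28 = -184*(-4/11)*28 = (736/11)*28 = 20608/11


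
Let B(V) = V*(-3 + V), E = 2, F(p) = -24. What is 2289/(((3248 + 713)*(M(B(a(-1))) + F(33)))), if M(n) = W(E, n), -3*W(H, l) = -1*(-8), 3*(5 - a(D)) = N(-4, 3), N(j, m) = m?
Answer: -6867/316880 ≈ -0.021671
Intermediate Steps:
a(D) = 4 (a(D) = 5 - ⅓*3 = 5 - 1 = 4)
W(H, l) = -8/3 (W(H, l) = -(-1)*(-8)/3 = -⅓*8 = -8/3)
M(n) = -8/3
2289/(((3248 + 713)*(M(B(a(-1))) + F(33)))) = 2289/(((3248 + 713)*(-8/3 - 24))) = 2289/((3961*(-80/3))) = 2289/(-316880/3) = 2289*(-3/316880) = -6867/316880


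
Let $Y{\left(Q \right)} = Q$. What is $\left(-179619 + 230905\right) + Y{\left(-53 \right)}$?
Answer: $51233$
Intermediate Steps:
$\left(-179619 + 230905\right) + Y{\left(-53 \right)} = \left(-179619 + 230905\right) - 53 = 51286 - 53 = 51233$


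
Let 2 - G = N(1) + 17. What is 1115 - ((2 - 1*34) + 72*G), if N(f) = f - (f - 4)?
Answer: 2515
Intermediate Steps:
N(f) = 4 (N(f) = f - (-4 + f) = f + (4 - f) = 4)
G = -19 (G = 2 - (4 + 17) = 2 - 1*21 = 2 - 21 = -19)
1115 - ((2 - 1*34) + 72*G) = 1115 - ((2 - 1*34) + 72*(-19)) = 1115 - ((2 - 34) - 1368) = 1115 - (-32 - 1368) = 1115 - 1*(-1400) = 1115 + 1400 = 2515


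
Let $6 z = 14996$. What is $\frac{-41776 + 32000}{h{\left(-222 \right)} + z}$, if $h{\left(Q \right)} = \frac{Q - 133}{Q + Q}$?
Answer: $- \frac{4340544}{1110059} \approx -3.9102$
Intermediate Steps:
$z = \frac{7498}{3}$ ($z = \frac{1}{6} \cdot 14996 = \frac{7498}{3} \approx 2499.3$)
$h{\left(Q \right)} = \frac{-133 + Q}{2 Q}$
$\frac{-41776 + 32000}{h{\left(-222 \right)} + z} = \frac{-41776 + 32000}{\frac{-133 - 222}{2 \left(-222\right)} + \frac{7498}{3}} = - \frac{9776}{\frac{1}{2} \left(- \frac{1}{222}\right) \left(-355\right) + \frac{7498}{3}} = - \frac{9776}{\frac{355}{444} + \frac{7498}{3}} = - \frac{9776}{\frac{1110059}{444}} = \left(-9776\right) \frac{444}{1110059} = - \frac{4340544}{1110059}$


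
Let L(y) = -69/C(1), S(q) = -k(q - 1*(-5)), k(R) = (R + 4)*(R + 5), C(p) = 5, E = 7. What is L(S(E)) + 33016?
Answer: 165011/5 ≈ 33002.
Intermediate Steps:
k(R) = (4 + R)*(5 + R)
S(q) = -65 - (5 + q)² - 9*q (S(q) = -(20 + (q - 1*(-5))² + 9*(q - 1*(-5))) = -(20 + (q + 5)² + 9*(q + 5)) = -(20 + (5 + q)² + 9*(5 + q)) = -(20 + (5 + q)² + (45 + 9*q)) = -(65 + (5 + q)² + 9*q) = -65 - (5 + q)² - 9*q)
L(y) = -69/5
L(S(E)) + 33016 = -69/5 + 33016 = 165011/5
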